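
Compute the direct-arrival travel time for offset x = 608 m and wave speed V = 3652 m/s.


t = x / V
= 608 / 3652
= 0.1665 s

0.1665


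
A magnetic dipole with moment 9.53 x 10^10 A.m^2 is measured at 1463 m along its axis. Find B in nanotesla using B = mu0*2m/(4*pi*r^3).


m = 9.53 x 10^10 = 95300000000 A.m^2
2m = 190600000000 A.m^2
r^3 = 1463^3 = 3131359847
B = (4pi*10^-7) * 190600000000 / (4*pi * 3131359847) * 1e9
= 239515.02391 / 39349828364.33 * 1e9
= 6086.8124 nT

6086.8124


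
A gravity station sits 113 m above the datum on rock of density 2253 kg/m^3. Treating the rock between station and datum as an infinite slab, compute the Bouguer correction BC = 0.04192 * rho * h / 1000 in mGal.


BC = 0.04192 * rho * h / 1000
= 0.04192 * 2253 * 113 / 1000
= 10.6724 mGal

10.6724


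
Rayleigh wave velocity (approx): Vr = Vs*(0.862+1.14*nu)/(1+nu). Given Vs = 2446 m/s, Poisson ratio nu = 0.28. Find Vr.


Numerator factor = 0.862 + 1.14*0.28 = 1.1812
Denominator = 1 + 0.28 = 1.28
Vr = 2446 * 1.1812 / 1.28 = 2257.2 m/s

2257.2


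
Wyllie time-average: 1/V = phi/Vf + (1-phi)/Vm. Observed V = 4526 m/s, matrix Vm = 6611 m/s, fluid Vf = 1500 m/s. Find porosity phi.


1/V - 1/Vm = 1/4526 - 1/6611 = 6.968e-05
1/Vf - 1/Vm = 1/1500 - 1/6611 = 0.0005154
phi = 6.968e-05 / 0.0005154 = 0.1352

0.1352


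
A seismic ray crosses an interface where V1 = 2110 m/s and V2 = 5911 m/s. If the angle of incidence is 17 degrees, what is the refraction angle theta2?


sin(theta1) = sin(17 deg) = 0.292372
sin(theta2) = V2/V1 * sin(theta1) = 5911/2110 * 0.292372 = 0.819056
theta2 = arcsin(0.819056) = 54.9905 degrees

54.9905


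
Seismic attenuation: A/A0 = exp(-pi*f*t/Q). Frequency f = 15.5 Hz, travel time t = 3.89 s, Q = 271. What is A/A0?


pi*f*t/Q = pi*15.5*3.89/271 = 0.698975
A/A0 = exp(-0.698975) = 0.497094

0.497094


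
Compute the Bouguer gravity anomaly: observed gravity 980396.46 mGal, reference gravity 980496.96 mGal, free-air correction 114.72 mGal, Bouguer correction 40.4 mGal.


BA = g_obs - g_ref + FAC - BC
= 980396.46 - 980496.96 + 114.72 - 40.4
= -26.18 mGal

-26.18


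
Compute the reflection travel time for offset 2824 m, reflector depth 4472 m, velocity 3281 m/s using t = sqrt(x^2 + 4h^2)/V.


x^2 + 4h^2 = 2824^2 + 4*4472^2 = 7974976 + 79995136 = 87970112
sqrt(87970112) = 9379.2383
t = 9379.2383 / 3281 = 2.8587 s

2.8587


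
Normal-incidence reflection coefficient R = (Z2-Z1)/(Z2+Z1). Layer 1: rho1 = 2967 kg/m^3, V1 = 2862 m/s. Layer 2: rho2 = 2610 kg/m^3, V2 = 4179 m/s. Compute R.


Z1 = 2967 * 2862 = 8491554
Z2 = 2610 * 4179 = 10907190
R = (10907190 - 8491554) / (10907190 + 8491554) = 2415636 / 19398744 = 0.1245

0.1245


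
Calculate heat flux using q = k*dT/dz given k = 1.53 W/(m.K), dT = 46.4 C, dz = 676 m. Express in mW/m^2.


q = k * dT / dz * 1000
= 1.53 * 46.4 / 676 * 1000
= 0.105018 * 1000
= 105.0178 mW/m^2

105.0178


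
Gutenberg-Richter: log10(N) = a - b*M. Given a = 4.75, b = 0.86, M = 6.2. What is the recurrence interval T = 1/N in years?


log10(N) = 4.75 - 0.86*6.2 = -0.582
N = 10^-0.582 = 0.261818
T = 1/N = 1/0.261818 = 3.8194 years

3.8194


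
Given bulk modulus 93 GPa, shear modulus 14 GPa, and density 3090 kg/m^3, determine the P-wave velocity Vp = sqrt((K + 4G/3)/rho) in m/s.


First compute the effective modulus:
K + 4G/3 = 93e9 + 4*14e9/3 = 111666666666.67 Pa
Then divide by density:
111666666666.67 / 3090 = 36138079.8274 Pa/(kg/m^3)
Take the square root:
Vp = sqrt(36138079.8274) = 6011.5 m/s

6011.5


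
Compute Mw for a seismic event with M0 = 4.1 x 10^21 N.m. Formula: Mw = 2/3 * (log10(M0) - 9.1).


log10(M0) = log10(4.1 x 10^21) = 21.6128
Mw = 2/3 * (21.6128 - 9.1)
= 2/3 * 12.5128
= 8.34

8.34


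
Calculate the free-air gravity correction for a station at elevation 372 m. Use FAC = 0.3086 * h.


FAC = 0.3086 * h
= 0.3086 * 372
= 114.7992 mGal

114.7992


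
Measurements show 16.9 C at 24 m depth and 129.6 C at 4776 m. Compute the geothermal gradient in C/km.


dT = 129.6 - 16.9 = 112.7 C
dz = 4776 - 24 = 4752 m
gradient = dT/dz * 1000 = 112.7/4752 * 1000 = 23.7163 C/km

23.7163


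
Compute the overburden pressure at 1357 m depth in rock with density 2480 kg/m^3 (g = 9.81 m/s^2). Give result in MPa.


P = rho * g * z / 1e6
= 2480 * 9.81 * 1357 / 1e6
= 33014181.6 / 1e6
= 33.0142 MPa

33.0142


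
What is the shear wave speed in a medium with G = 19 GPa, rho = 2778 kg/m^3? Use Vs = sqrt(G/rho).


Convert G to Pa: G = 19e9 Pa
Compute G/rho = 19e9 / 2778 = 6839452.8438
Vs = sqrt(6839452.8438) = 2615.23 m/s

2615.23


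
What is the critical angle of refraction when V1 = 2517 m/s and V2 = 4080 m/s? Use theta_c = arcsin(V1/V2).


V1/V2 = 2517/4080 = 0.616912
theta_c = arcsin(0.616912) = 38.091 degrees

38.091


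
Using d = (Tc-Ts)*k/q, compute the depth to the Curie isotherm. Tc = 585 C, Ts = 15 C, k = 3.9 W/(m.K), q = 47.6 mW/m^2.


T_Curie - T_surf = 585 - 15 = 570 C
Convert q to W/m^2: 47.6 mW/m^2 = 0.0476 W/m^2
d = 570 * 3.9 / 0.0476 = 46701.68 m

46701.68


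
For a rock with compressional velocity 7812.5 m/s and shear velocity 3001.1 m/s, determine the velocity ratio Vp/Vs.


Vp/Vs = 7812.5 / 3001.1
= 2.6032

2.6032


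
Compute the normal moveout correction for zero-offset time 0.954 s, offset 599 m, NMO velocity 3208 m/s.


x/Vnmo = 599/3208 = 0.186721
(x/Vnmo)^2 = 0.034865
t0^2 = 0.910116
sqrt(0.910116 + 0.034865) = 0.972101
dt = 0.972101 - 0.954 = 0.018101

0.018101


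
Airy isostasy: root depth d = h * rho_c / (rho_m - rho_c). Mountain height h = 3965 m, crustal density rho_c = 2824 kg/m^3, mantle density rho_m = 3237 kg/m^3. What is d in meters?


rho_m - rho_c = 3237 - 2824 = 413
d = 3965 * 2824 / 413
= 11197160 / 413
= 27111.77 m

27111.77


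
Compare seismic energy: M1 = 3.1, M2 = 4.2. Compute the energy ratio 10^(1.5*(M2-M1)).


M2 - M1 = 4.2 - 3.1 = 1.1
1.5 * 1.1 = 1.65
ratio = 10^1.65 = 44.67

44.67


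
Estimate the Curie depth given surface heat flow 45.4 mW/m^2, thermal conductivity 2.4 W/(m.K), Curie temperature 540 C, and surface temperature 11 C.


T_Curie - T_surf = 540 - 11 = 529 C
Convert q to W/m^2: 45.4 mW/m^2 = 0.0454 W/m^2
d = 529 * 2.4 / 0.0454 = 27964.76 m

27964.76


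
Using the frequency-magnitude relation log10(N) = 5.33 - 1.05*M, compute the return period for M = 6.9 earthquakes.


log10(N) = 5.33 - 1.05*6.9 = -1.915
N = 10^-1.915 = 0.012162
T = 1/N = 1/0.012162 = 82.2243 years

82.2243


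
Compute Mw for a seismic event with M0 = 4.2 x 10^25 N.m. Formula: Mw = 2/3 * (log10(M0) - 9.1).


log10(M0) = log10(4.2 x 10^25) = 25.6232
Mw = 2/3 * (25.6232 - 9.1)
= 2/3 * 16.5232
= 11.02

11.02


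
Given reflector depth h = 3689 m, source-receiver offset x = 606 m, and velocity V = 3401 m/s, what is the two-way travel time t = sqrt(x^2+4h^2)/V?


x^2 + 4h^2 = 606^2 + 4*3689^2 = 367236 + 54434884 = 54802120
sqrt(54802120) = 7402.8454
t = 7402.8454 / 3401 = 2.1767 s

2.1767


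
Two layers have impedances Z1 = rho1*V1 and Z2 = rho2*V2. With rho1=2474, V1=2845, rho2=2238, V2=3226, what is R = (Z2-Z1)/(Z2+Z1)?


Z1 = 2474 * 2845 = 7038530
Z2 = 2238 * 3226 = 7219788
R = (7219788 - 7038530) / (7219788 + 7038530) = 181258 / 14258318 = 0.0127

0.0127


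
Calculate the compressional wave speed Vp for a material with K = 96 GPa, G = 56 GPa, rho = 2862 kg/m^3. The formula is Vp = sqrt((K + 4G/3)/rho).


First compute the effective modulus:
K + 4G/3 = 96e9 + 4*56e9/3 = 170666666666.67 Pa
Then divide by density:
170666666666.67 / 2862 = 59631959.003 Pa/(kg/m^3)
Take the square root:
Vp = sqrt(59631959.003) = 7722.17 m/s

7722.17


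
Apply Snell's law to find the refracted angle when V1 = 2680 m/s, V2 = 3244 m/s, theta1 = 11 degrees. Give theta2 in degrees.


sin(theta1) = sin(11 deg) = 0.190809
sin(theta2) = V2/V1 * sin(theta1) = 3244/2680 * 0.190809 = 0.230964
theta2 = arcsin(0.230964) = 13.3539 degrees

13.3539


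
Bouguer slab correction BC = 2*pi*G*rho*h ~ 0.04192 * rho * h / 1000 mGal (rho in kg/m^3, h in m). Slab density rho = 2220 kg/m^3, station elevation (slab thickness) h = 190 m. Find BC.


BC = 0.04192 * rho * h / 1000
= 0.04192 * 2220 * 190 / 1000
= 17.6819 mGal

17.6819


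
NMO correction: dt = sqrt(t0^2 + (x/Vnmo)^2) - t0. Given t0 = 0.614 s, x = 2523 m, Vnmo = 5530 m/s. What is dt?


x/Vnmo = 2523/5530 = 0.456239
(x/Vnmo)^2 = 0.208154
t0^2 = 0.376996
sqrt(0.376996 + 0.208154) = 0.764951
dt = 0.764951 - 0.614 = 0.150951

0.150951


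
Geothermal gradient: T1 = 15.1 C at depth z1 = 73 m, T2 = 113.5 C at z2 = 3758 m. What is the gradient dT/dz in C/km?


dT = 113.5 - 15.1 = 98.4 C
dz = 3758 - 73 = 3685 m
gradient = dT/dz * 1000 = 98.4/3685 * 1000 = 26.7028 C/km

26.7028


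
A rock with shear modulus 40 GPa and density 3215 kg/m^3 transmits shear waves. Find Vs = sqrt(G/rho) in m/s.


Convert G to Pa: G = 40e9 Pa
Compute G/rho = 40e9 / 3215 = 12441679.6267
Vs = sqrt(12441679.6267) = 3527.28 m/s

3527.28


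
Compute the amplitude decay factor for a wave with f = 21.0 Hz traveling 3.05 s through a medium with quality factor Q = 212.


pi*f*t/Q = pi*21.0*3.05/212 = 0.949146
A/A0 = exp(-0.949146) = 0.387071

0.387071


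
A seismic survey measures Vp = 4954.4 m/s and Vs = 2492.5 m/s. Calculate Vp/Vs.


Vp/Vs = 4954.4 / 2492.5
= 1.9877

1.9877


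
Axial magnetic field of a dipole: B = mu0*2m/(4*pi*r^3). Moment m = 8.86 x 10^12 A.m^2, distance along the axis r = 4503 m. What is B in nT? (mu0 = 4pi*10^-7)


m = 8.86 x 10^12 = 8860000000000 A.m^2
2m = 17720000000000 A.m^2
r^3 = 4503^3 = 91307371527
B = (4pi*10^-7) * 17720000000000 / (4*pi * 91307371527) * 1e9
= 22267608.728644 / 1147402270431.27 * 1e9
= 19406.9764 nT

19406.9764


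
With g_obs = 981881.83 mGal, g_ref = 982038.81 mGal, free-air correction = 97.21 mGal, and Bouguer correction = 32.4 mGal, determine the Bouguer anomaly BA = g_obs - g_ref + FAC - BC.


BA = g_obs - g_ref + FAC - BC
= 981881.83 - 982038.81 + 97.21 - 32.4
= -92.17 mGal

-92.17


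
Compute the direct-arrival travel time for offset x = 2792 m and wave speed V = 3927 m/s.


t = x / V
= 2792 / 3927
= 0.711 s

0.711


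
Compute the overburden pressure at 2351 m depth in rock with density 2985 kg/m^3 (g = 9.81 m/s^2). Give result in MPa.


P = rho * g * z / 1e6
= 2985 * 9.81 * 2351 / 1e6
= 68843980.35 / 1e6
= 68.844 MPa

68.844


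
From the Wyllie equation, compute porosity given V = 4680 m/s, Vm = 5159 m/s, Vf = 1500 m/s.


1/V - 1/Vm = 1/4680 - 1/5159 = 1.984e-05
1/Vf - 1/Vm = 1/1500 - 1/5159 = 0.00047283
phi = 1.984e-05 / 0.00047283 = 0.042

0.042


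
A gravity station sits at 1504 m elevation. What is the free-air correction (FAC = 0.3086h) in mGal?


FAC = 0.3086 * h
= 0.3086 * 1504
= 464.1344 mGal

464.1344


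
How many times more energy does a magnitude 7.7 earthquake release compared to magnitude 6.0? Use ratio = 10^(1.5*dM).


M2 - M1 = 7.7 - 6.0 = 1.7
1.5 * 1.7 = 2.55
ratio = 10^2.55 = 354.81

354.81


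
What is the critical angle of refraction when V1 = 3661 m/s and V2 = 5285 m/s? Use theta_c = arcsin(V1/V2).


V1/V2 = 3661/5285 = 0.692715
theta_c = arcsin(0.692715) = 43.8454 degrees

43.8454


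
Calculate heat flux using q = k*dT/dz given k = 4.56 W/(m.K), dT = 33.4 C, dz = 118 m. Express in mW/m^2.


q = k * dT / dz * 1000
= 4.56 * 33.4 / 118 * 1000
= 1.290712 * 1000
= 1290.7119 mW/m^2

1290.7119


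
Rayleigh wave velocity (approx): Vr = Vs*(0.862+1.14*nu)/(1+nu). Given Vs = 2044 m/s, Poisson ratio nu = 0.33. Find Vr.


Numerator factor = 0.862 + 1.14*0.33 = 1.2382
Denominator = 1 + 0.33 = 1.33
Vr = 2044 * 1.2382 / 1.33 = 1902.92 m/s

1902.92


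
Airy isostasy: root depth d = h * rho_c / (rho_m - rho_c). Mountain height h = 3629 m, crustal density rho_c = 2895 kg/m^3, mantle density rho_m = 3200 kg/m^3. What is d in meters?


rho_m - rho_c = 3200 - 2895 = 305
d = 3629 * 2895 / 305
= 10505955 / 305
= 34445.75 m

34445.75


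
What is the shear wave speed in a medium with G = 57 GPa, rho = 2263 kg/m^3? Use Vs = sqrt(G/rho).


Convert G to Pa: G = 57e9 Pa
Compute G/rho = 57e9 / 2263 = 25187803.8003
Vs = sqrt(25187803.8003) = 5018.75 m/s

5018.75


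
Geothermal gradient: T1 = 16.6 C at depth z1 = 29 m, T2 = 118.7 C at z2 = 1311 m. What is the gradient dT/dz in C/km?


dT = 118.7 - 16.6 = 102.1 C
dz = 1311 - 29 = 1282 m
gradient = dT/dz * 1000 = 102.1/1282 * 1000 = 79.6412 C/km

79.6412


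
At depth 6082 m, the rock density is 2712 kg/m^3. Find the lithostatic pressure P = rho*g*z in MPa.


P = rho * g * z / 1e6
= 2712 * 9.81 * 6082 / 1e6
= 161809907.04 / 1e6
= 161.8099 MPa

161.8099


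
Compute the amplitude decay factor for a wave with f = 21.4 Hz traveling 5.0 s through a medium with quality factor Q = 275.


pi*f*t/Q = pi*21.4*5.0/275 = 1.222365
A/A0 = exp(-1.222365) = 0.294533

0.294533


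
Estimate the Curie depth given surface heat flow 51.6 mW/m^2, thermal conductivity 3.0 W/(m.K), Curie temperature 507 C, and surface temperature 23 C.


T_Curie - T_surf = 507 - 23 = 484 C
Convert q to W/m^2: 51.6 mW/m^2 = 0.0516 W/m^2
d = 484 * 3.0 / 0.0516 = 28139.53 m

28139.53


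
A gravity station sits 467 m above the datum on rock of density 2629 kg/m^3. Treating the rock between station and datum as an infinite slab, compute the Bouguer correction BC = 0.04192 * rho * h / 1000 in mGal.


BC = 0.04192 * rho * h / 1000
= 0.04192 * 2629 * 467 / 1000
= 51.467 mGal

51.467


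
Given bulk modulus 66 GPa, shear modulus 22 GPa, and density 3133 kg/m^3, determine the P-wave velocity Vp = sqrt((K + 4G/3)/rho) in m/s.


First compute the effective modulus:
K + 4G/3 = 66e9 + 4*22e9/3 = 95333333333.33 Pa
Then divide by density:
95333333333.33 / 3133 = 30428769.018 Pa/(kg/m^3)
Take the square root:
Vp = sqrt(30428769.018) = 5516.23 m/s

5516.23


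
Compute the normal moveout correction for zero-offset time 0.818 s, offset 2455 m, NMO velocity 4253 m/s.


x/Vnmo = 2455/4253 = 0.57724
(x/Vnmo)^2 = 0.333206
t0^2 = 0.669124
sqrt(0.669124 + 0.333206) = 1.001164
dt = 1.001164 - 0.818 = 0.183164

0.183164


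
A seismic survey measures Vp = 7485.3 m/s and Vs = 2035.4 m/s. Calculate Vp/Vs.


Vp/Vs = 7485.3 / 2035.4
= 3.6776

3.6776


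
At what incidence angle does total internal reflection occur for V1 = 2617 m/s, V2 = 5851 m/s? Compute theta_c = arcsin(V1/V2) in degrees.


V1/V2 = 2617/5851 = 0.447274
theta_c = arcsin(0.447274) = 26.5689 degrees

26.5689


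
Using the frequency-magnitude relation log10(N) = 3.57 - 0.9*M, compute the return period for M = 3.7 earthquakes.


log10(N) = 3.57 - 0.9*3.7 = 0.24
N = 10^0.24 = 1.737801
T = 1/N = 1/1.737801 = 0.5754 years

0.5754


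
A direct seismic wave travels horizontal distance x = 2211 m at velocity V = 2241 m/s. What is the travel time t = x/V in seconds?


t = x / V
= 2211 / 2241
= 0.9866 s

0.9866


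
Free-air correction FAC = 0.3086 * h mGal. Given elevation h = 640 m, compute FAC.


FAC = 0.3086 * h
= 0.3086 * 640
= 197.504 mGal

197.504


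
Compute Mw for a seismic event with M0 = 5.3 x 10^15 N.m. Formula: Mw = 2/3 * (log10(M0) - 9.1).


log10(M0) = log10(5.3 x 10^15) = 15.7243
Mw = 2/3 * (15.7243 - 9.1)
= 2/3 * 6.6243
= 4.42

4.42


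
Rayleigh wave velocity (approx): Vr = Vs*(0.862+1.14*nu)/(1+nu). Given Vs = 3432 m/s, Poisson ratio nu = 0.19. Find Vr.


Numerator factor = 0.862 + 1.14*0.19 = 1.0786
Denominator = 1 + 0.19 = 1.19
Vr = 3432 * 1.0786 / 1.19 = 3110.72 m/s

3110.72


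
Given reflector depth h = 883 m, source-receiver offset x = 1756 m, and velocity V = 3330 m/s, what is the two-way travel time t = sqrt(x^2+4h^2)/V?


x^2 + 4h^2 = 1756^2 + 4*883^2 = 3083536 + 3118756 = 6202292
sqrt(6202292) = 2490.4401
t = 2490.4401 / 3330 = 0.7479 s

0.7479


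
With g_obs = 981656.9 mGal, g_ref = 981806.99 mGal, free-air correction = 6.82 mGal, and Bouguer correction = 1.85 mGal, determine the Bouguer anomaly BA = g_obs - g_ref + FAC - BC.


BA = g_obs - g_ref + FAC - BC
= 981656.9 - 981806.99 + 6.82 - 1.85
= -145.12 mGal

-145.12


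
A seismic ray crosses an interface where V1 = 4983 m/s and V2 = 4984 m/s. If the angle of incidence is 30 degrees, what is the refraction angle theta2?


sin(theta1) = sin(30 deg) = 0.5
sin(theta2) = V2/V1 * sin(theta1) = 4984/4983 * 0.5 = 0.5001
theta2 = arcsin(0.5001) = 30.0066 degrees

30.0066


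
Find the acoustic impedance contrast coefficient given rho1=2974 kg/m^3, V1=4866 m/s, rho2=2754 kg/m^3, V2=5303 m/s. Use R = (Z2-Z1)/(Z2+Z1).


Z1 = 2974 * 4866 = 14471484
Z2 = 2754 * 5303 = 14604462
R = (14604462 - 14471484) / (14604462 + 14471484) = 132978 / 29075946 = 0.0046

0.0046


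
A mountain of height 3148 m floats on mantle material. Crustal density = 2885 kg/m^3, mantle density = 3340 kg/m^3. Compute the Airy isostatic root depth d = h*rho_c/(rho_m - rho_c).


rho_m - rho_c = 3340 - 2885 = 455
d = 3148 * 2885 / 455
= 9081980 / 455
= 19960.4 m

19960.4


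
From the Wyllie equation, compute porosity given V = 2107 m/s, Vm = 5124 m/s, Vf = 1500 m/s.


1/V - 1/Vm = 1/2107 - 1/5124 = 0.00027945
1/Vf - 1/Vm = 1/1500 - 1/5124 = 0.00047151
phi = 0.00027945 / 0.00047151 = 0.5927

0.5927


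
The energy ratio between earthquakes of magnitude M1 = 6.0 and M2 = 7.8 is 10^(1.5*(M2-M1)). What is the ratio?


M2 - M1 = 7.8 - 6.0 = 1.8
1.5 * 1.8 = 2.7
ratio = 10^2.7 = 501.19

501.19


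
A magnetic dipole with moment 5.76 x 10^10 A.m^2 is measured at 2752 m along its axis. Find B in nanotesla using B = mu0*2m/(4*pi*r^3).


m = 5.76 x 10^10 = 57600000000 A.m^2
2m = 115200000000 A.m^2
r^3 = 2752^3 = 20842283008
B = (4pi*10^-7) * 115200000000 / (4*pi * 20842283008) * 1e9
= 144764.589477 / 261911852727.89 * 1e9
= 552.7226 nT

552.7226


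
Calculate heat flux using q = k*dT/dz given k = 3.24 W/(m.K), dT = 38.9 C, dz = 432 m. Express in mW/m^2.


q = k * dT / dz * 1000
= 3.24 * 38.9 / 432 * 1000
= 0.29175 * 1000
= 291.75 mW/m^2

291.75


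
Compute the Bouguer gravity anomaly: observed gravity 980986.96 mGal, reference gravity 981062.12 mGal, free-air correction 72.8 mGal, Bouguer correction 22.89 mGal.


BA = g_obs - g_ref + FAC - BC
= 980986.96 - 981062.12 + 72.8 - 22.89
= -25.25 mGal

-25.25


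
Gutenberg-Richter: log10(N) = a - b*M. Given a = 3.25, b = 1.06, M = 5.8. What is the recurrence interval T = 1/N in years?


log10(N) = 3.25 - 1.06*5.8 = -2.898
N = 10^-2.898 = 0.001265
T = 1/N = 1/0.001265 = 790.6786 years

790.6786


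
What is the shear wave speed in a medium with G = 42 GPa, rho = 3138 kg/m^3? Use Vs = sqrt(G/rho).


Convert G to Pa: G = 42e9 Pa
Compute G/rho = 42e9 / 3138 = 13384321.2237
Vs = sqrt(13384321.2237) = 3658.46 m/s

3658.46


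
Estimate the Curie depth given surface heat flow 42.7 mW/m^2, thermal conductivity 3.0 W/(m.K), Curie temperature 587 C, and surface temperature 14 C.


T_Curie - T_surf = 587 - 14 = 573 C
Convert q to W/m^2: 42.7 mW/m^2 = 0.0427 W/m^2
d = 573 * 3.0 / 0.0427 = 40257.61 m

40257.61


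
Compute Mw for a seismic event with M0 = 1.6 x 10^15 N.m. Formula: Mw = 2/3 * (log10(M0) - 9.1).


log10(M0) = log10(1.6 x 10^15) = 15.2041
Mw = 2/3 * (15.2041 - 9.1)
= 2/3 * 6.1041
= 4.07

4.07


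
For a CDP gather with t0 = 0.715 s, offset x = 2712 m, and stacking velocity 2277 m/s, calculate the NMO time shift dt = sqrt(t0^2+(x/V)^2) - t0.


x/Vnmo = 2712/2277 = 1.191041
(x/Vnmo)^2 = 1.418578
t0^2 = 0.511225
sqrt(0.511225 + 1.418578) = 1.389174
dt = 1.389174 - 0.715 = 0.674174

0.674174


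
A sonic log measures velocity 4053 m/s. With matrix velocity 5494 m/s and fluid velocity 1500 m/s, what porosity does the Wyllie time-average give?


1/V - 1/Vm = 1/4053 - 1/5494 = 6.471e-05
1/Vf - 1/Vm = 1/1500 - 1/5494 = 0.00048465
phi = 6.471e-05 / 0.00048465 = 0.1335

0.1335


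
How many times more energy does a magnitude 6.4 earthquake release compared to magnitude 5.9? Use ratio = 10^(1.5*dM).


M2 - M1 = 6.4 - 5.9 = 0.5
1.5 * 0.5 = 0.75
ratio = 10^0.75 = 5.62

5.62


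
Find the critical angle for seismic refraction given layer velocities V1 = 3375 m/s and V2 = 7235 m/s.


V1/V2 = 3375/7235 = 0.466482
theta_c = arcsin(0.466482) = 27.8062 degrees

27.8062


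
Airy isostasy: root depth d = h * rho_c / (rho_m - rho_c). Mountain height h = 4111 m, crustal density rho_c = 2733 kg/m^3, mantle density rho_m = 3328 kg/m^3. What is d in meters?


rho_m - rho_c = 3328 - 2733 = 595
d = 4111 * 2733 / 595
= 11235363 / 595
= 18882.96 m

18882.96


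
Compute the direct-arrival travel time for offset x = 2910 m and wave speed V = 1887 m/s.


t = x / V
= 2910 / 1887
= 1.5421 s

1.5421


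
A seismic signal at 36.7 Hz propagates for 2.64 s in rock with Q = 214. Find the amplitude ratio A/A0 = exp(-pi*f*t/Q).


pi*f*t/Q = pi*36.7*2.64/214 = 1.422349
A/A0 = exp(-1.422349) = 0.241147

0.241147


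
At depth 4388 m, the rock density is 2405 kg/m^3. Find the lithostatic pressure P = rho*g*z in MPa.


P = rho * g * z / 1e6
= 2405 * 9.81 * 4388 / 1e6
= 103526303.4 / 1e6
= 103.5263 MPa

103.5263


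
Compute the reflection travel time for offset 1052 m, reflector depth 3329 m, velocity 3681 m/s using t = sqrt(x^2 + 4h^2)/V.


x^2 + 4h^2 = 1052^2 + 4*3329^2 = 1106704 + 44328964 = 45435668
sqrt(45435668) = 6740.5985
t = 6740.5985 / 3681 = 1.8312 s

1.8312


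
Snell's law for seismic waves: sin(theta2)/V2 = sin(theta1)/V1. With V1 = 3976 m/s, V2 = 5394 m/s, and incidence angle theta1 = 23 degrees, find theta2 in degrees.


sin(theta1) = sin(23 deg) = 0.390731
sin(theta2) = V2/V1 * sin(theta1) = 5394/3976 * 0.390731 = 0.530081
theta2 = arcsin(0.530081) = 32.011 degrees

32.011


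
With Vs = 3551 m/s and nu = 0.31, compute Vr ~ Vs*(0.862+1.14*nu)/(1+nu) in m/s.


Numerator factor = 0.862 + 1.14*0.31 = 1.2154
Denominator = 1 + 0.31 = 1.31
Vr = 3551 * 1.2154 / 1.31 = 3294.57 m/s

3294.57


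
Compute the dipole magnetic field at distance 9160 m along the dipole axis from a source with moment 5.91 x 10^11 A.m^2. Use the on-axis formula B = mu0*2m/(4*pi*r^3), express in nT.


m = 5.91 x 10^11 = 591000000000 A.m^2
2m = 1182000000000 A.m^2
r^3 = 9160^3 = 768575296000
B = (4pi*10^-7) * 1182000000000 / (4*pi * 768575296000) * 1e9
= 1485345.006617 / 9658202014576.8 * 1e9
= 153.791 nT

153.791


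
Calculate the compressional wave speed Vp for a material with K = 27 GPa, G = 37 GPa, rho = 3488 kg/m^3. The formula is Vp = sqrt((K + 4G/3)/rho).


First compute the effective modulus:
K + 4G/3 = 27e9 + 4*37e9/3 = 76333333333.33 Pa
Then divide by density:
76333333333.33 / 3488 = 21884556.5749 Pa/(kg/m^3)
Take the square root:
Vp = sqrt(21884556.5749) = 4678.09 m/s

4678.09


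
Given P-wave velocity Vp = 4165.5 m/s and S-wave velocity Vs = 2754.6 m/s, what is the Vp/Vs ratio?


Vp/Vs = 4165.5 / 2754.6
= 1.5122

1.5122


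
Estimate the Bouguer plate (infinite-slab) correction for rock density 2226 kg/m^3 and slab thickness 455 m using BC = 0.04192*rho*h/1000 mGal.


BC = 0.04192 * rho * h / 1000
= 0.04192 * 2226 * 455 / 1000
= 42.4578 mGal

42.4578


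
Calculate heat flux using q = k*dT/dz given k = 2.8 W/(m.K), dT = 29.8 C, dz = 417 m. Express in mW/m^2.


q = k * dT / dz * 1000
= 2.8 * 29.8 / 417 * 1000
= 0.200096 * 1000
= 200.0959 mW/m^2

200.0959


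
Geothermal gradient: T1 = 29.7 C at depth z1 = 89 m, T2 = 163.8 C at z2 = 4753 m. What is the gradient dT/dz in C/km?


dT = 163.8 - 29.7 = 134.1 C
dz = 4753 - 89 = 4664 m
gradient = dT/dz * 1000 = 134.1/4664 * 1000 = 28.7521 C/km

28.7521


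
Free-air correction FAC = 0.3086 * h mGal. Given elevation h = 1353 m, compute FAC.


FAC = 0.3086 * h
= 0.3086 * 1353
= 417.5358 mGal

417.5358


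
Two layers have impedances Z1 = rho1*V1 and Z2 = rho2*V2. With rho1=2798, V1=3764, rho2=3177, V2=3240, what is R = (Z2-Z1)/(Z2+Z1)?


Z1 = 2798 * 3764 = 10531672
Z2 = 3177 * 3240 = 10293480
R = (10293480 - 10531672) / (10293480 + 10531672) = -238192 / 20825152 = -0.0114

-0.0114


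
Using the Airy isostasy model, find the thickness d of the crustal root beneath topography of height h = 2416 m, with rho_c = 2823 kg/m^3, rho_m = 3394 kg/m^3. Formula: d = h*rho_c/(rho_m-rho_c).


rho_m - rho_c = 3394 - 2823 = 571
d = 2416 * 2823 / 571
= 6820368 / 571
= 11944.6 m

11944.6


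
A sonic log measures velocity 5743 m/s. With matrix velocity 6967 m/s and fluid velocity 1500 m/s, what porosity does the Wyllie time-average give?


1/V - 1/Vm = 1/5743 - 1/6967 = 3.059e-05
1/Vf - 1/Vm = 1/1500 - 1/6967 = 0.00052313
phi = 3.059e-05 / 0.00052313 = 0.0585

0.0585


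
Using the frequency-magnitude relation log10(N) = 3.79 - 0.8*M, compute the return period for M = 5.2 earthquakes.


log10(N) = 3.79 - 0.8*5.2 = -0.37
N = 10^-0.37 = 0.42658
T = 1/N = 1/0.42658 = 2.3442 years

2.3442


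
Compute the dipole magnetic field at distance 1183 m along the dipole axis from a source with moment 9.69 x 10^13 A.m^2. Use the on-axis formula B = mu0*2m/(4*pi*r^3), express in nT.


m = 9.69 x 10^13 = 96900000000000 A.m^2
2m = 193800000000000 A.m^2
r^3 = 1183^3 = 1655595487
B = (4pi*10^-7) * 193800000000000 / (4*pi * 1655595487) * 1e9
= 243536262.506281 / 20804826477.1 * 1e9
= 11705757.9295 nT

11705757.9295


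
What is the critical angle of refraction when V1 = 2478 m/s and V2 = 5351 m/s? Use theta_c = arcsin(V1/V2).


V1/V2 = 2478/5351 = 0.463091
theta_c = arcsin(0.463091) = 27.5867 degrees

27.5867


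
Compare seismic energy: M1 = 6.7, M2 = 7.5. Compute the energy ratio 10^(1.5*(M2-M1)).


M2 - M1 = 7.5 - 6.7 = 0.8
1.5 * 0.8 = 1.2
ratio = 10^1.2 = 15.85

15.85


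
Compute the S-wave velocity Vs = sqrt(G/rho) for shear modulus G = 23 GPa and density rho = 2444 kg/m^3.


Convert G to Pa: G = 23e9 Pa
Compute G/rho = 23e9 / 2444 = 9410801.964
Vs = sqrt(9410801.964) = 3067.7 m/s

3067.7


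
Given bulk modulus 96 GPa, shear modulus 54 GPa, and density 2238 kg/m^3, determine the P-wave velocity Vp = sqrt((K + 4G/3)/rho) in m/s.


First compute the effective modulus:
K + 4G/3 = 96e9 + 4*54e9/3 = 168000000000.0 Pa
Then divide by density:
168000000000.0 / 2238 = 75067024.1287 Pa/(kg/m^3)
Take the square root:
Vp = sqrt(75067024.1287) = 8664.12 m/s

8664.12


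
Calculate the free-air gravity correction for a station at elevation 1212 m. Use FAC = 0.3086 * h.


FAC = 0.3086 * h
= 0.3086 * 1212
= 374.0232 mGal

374.0232


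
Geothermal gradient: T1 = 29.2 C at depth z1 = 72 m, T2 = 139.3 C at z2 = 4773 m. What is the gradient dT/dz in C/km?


dT = 139.3 - 29.2 = 110.1 C
dz = 4773 - 72 = 4701 m
gradient = dT/dz * 1000 = 110.1/4701 * 1000 = 23.4205 C/km

23.4205


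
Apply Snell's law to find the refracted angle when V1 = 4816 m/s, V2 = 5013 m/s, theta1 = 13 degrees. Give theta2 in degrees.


sin(theta1) = sin(13 deg) = 0.224951
sin(theta2) = V2/V1 * sin(theta1) = 5013/4816 * 0.224951 = 0.234153
theta2 = arcsin(0.234153) = 13.5417 degrees

13.5417


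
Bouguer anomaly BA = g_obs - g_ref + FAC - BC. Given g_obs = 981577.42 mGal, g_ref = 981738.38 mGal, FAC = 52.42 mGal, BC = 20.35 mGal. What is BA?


BA = g_obs - g_ref + FAC - BC
= 981577.42 - 981738.38 + 52.42 - 20.35
= -128.89 mGal

-128.89


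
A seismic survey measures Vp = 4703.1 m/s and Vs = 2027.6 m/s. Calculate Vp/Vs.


Vp/Vs = 4703.1 / 2027.6
= 2.3195

2.3195


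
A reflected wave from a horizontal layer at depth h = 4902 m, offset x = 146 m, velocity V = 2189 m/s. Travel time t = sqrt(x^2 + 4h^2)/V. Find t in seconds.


x^2 + 4h^2 = 146^2 + 4*4902^2 = 21316 + 96118416 = 96139732
sqrt(96139732) = 9805.087
t = 9805.087 / 2189 = 4.4793 s

4.4793


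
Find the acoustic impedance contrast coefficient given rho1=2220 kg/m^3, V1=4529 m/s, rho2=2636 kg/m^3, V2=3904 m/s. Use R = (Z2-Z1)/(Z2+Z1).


Z1 = 2220 * 4529 = 10054380
Z2 = 2636 * 3904 = 10290944
R = (10290944 - 10054380) / (10290944 + 10054380) = 236564 / 20345324 = 0.0116

0.0116


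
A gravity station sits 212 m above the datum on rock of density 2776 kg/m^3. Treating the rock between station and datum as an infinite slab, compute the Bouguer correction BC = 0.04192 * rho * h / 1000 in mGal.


BC = 0.04192 * rho * h / 1000
= 0.04192 * 2776 * 212 / 1000
= 24.6704 mGal

24.6704


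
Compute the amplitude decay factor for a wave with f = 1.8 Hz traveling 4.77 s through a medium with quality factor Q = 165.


pi*f*t/Q = pi*1.8*4.77/165 = 0.163477
A/A0 = exp(-0.163477) = 0.849186

0.849186


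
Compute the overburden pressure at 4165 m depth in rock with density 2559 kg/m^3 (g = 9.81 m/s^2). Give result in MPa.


P = rho * g * z / 1e6
= 2559 * 9.81 * 4165 / 1e6
= 104557285.35 / 1e6
= 104.5573 MPa

104.5573


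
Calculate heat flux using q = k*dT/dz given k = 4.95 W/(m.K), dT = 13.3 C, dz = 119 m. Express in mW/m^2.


q = k * dT / dz * 1000
= 4.95 * 13.3 / 119 * 1000
= 0.553235 * 1000
= 553.2353 mW/m^2

553.2353


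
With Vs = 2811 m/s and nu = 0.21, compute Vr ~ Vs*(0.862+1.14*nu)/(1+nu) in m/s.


Numerator factor = 0.862 + 1.14*0.21 = 1.1014
Denominator = 1 + 0.21 = 1.21
Vr = 2811 * 1.1014 / 1.21 = 2558.71 m/s

2558.71


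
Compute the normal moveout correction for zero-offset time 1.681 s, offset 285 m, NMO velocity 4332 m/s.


x/Vnmo = 285/4332 = 0.065789
(x/Vnmo)^2 = 0.004328
t0^2 = 2.825761
sqrt(2.825761 + 0.004328) = 1.682287
dt = 1.682287 - 1.681 = 0.001287

0.001287


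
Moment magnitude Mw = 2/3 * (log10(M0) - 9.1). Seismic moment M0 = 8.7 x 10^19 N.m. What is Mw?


log10(M0) = log10(8.7 x 10^19) = 19.9395
Mw = 2/3 * (19.9395 - 9.1)
= 2/3 * 10.8395
= 7.23

7.23


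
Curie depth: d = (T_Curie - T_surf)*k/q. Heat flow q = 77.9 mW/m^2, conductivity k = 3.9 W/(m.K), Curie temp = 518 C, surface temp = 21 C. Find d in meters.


T_Curie - T_surf = 518 - 21 = 497 C
Convert q to W/m^2: 77.9 mW/m^2 = 0.0779 W/m^2
d = 497 * 3.9 / 0.0779 = 24881.9 m

24881.9


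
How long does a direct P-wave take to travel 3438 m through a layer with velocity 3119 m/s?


t = x / V
= 3438 / 3119
= 1.1023 s

1.1023


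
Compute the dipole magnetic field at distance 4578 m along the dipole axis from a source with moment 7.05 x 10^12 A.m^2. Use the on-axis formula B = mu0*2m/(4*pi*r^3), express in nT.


m = 7.05 x 10^12 = 7050000000000 A.m^2
2m = 14100000000000 A.m^2
r^3 = 4578^3 = 95946108552
B = (4pi*10^-7) * 14100000000000 / (4*pi * 95946108552) * 1e9
= 17718582.566246 / 1205694359069.97 * 1e9
= 14695.7497 nT

14695.7497


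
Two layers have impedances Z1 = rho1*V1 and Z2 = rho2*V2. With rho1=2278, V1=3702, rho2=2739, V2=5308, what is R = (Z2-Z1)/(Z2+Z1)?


Z1 = 2278 * 3702 = 8433156
Z2 = 2739 * 5308 = 14538612
R = (14538612 - 8433156) / (14538612 + 8433156) = 6105456 / 22971768 = 0.2658

0.2658


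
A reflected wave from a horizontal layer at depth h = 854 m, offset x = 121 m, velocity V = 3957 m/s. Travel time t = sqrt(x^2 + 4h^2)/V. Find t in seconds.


x^2 + 4h^2 = 121^2 + 4*854^2 = 14641 + 2917264 = 2931905
sqrt(2931905) = 1712.2806
t = 1712.2806 / 3957 = 0.4327 s

0.4327


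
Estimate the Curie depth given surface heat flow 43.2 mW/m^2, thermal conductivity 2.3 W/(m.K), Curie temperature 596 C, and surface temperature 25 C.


T_Curie - T_surf = 596 - 25 = 571 C
Convert q to W/m^2: 43.2 mW/m^2 = 0.0432 W/m^2
d = 571 * 2.3 / 0.0432 = 30400.46 m

30400.46


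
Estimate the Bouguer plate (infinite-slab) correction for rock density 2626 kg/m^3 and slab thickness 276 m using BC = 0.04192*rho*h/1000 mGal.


BC = 0.04192 * rho * h / 1000
= 0.04192 * 2626 * 276 / 1000
= 30.3826 mGal

30.3826


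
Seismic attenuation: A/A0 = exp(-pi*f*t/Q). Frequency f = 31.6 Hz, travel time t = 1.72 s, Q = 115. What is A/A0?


pi*f*t/Q = pi*31.6*1.72/115 = 1.484799
A/A0 = exp(-1.484799) = 0.226548

0.226548


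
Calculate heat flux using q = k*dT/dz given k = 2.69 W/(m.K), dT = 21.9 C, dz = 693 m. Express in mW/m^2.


q = k * dT / dz * 1000
= 2.69 * 21.9 / 693 * 1000
= 0.085009 * 1000
= 85.0087 mW/m^2

85.0087


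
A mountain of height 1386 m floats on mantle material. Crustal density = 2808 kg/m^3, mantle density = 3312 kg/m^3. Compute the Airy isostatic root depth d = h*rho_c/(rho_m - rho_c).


rho_m - rho_c = 3312 - 2808 = 504
d = 1386 * 2808 / 504
= 3891888 / 504
= 7722.0 m

7722.0


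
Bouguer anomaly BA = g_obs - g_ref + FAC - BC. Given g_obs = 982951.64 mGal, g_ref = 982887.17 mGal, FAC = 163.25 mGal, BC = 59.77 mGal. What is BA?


BA = g_obs - g_ref + FAC - BC
= 982951.64 - 982887.17 + 163.25 - 59.77
= 167.95 mGal

167.95


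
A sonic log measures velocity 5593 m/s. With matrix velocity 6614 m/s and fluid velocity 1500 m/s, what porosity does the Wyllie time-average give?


1/V - 1/Vm = 1/5593 - 1/6614 = 2.76e-05
1/Vf - 1/Vm = 1/1500 - 1/6614 = 0.00051547
phi = 2.76e-05 / 0.00051547 = 0.0535

0.0535


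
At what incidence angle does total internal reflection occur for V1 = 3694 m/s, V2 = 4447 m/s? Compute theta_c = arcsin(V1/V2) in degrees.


V1/V2 = 3694/4447 = 0.830672
theta_c = arcsin(0.830672) = 56.1679 degrees

56.1679


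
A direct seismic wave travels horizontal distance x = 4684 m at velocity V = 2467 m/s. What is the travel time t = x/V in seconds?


t = x / V
= 4684 / 2467
= 1.8987 s

1.8987


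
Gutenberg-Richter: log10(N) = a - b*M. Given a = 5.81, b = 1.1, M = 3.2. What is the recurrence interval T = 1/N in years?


log10(N) = 5.81 - 1.1*3.2 = 2.29
N = 10^2.29 = 194.98446
T = 1/N = 1/194.98446 = 0.0051 years

0.0051


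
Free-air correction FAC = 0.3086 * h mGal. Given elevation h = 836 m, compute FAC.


FAC = 0.3086 * h
= 0.3086 * 836
= 257.9896 mGal

257.9896


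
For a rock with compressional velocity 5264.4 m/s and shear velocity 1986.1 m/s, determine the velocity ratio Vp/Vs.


Vp/Vs = 5264.4 / 1986.1
= 2.6506

2.6506


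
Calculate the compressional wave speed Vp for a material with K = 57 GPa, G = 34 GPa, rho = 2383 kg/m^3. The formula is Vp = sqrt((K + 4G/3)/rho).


First compute the effective modulus:
K + 4G/3 = 57e9 + 4*34e9/3 = 102333333333.33 Pa
Then divide by density:
102333333333.33 / 2383 = 42943068.9607 Pa/(kg/m^3)
Take the square root:
Vp = sqrt(42943068.9607) = 6553.1 m/s

6553.1


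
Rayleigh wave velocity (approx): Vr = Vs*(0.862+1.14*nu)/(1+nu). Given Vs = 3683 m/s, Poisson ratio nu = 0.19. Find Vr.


Numerator factor = 0.862 + 1.14*0.19 = 1.0786
Denominator = 1 + 0.19 = 1.19
Vr = 3683 * 1.0786 / 1.19 = 3338.22 m/s

3338.22


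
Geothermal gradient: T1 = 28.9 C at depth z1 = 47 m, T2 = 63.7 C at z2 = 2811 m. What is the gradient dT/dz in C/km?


dT = 63.7 - 28.9 = 34.8 C
dz = 2811 - 47 = 2764 m
gradient = dT/dz * 1000 = 34.8/2764 * 1000 = 12.5904 C/km

12.5904


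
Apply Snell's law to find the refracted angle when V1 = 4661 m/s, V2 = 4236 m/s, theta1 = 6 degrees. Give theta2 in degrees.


sin(theta1) = sin(6 deg) = 0.104528
sin(theta2) = V2/V1 * sin(theta1) = 4236/4661 * 0.104528 = 0.094997
theta2 = arcsin(0.094997) = 5.4512 degrees

5.4512


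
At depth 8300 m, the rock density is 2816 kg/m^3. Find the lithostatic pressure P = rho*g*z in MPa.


P = rho * g * z / 1e6
= 2816 * 9.81 * 8300 / 1e6
= 229287168.0 / 1e6
= 229.2872 MPa

229.2872


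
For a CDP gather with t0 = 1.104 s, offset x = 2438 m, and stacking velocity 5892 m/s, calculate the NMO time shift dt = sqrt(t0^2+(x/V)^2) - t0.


x/Vnmo = 2438/5892 = 0.413781
(x/Vnmo)^2 = 0.171215
t0^2 = 1.218816
sqrt(1.218816 + 0.171215) = 1.178996
dt = 1.178996 - 1.104 = 0.074996

0.074996


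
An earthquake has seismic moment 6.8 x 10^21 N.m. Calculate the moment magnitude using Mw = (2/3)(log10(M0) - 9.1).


log10(M0) = log10(6.8 x 10^21) = 21.8325
Mw = 2/3 * (21.8325 - 9.1)
= 2/3 * 12.7325
= 8.49

8.49


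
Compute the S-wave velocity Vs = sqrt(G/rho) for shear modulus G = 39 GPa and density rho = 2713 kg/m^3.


Convert G to Pa: G = 39e9 Pa
Compute G/rho = 39e9 / 2713 = 14375230.3723
Vs = sqrt(14375230.3723) = 3791.47 m/s

3791.47


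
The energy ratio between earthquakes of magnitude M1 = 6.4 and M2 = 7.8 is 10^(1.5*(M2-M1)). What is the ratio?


M2 - M1 = 7.8 - 6.4 = 1.4
1.5 * 1.4 = 2.1
ratio = 10^2.1 = 125.89

125.89


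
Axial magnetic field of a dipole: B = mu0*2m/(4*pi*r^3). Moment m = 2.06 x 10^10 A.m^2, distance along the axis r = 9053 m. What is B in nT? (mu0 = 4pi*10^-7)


m = 2.06 x 10^10 = 20600000000 A.m^2
2m = 41200000000 A.m^2
r^3 = 9053^3 = 741954991877
B = (4pi*10^-7) * 41200000000 / (4*pi * 741954991877) * 1e9
= 51773.446931 / 9323681407100.23 * 1e9
= 5.5529 nT

5.5529


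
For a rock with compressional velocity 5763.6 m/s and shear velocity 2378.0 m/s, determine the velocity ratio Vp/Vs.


Vp/Vs = 5763.6 / 2378.0
= 2.4237

2.4237


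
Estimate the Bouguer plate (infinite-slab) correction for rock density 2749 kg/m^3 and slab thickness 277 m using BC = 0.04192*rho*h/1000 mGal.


BC = 0.04192 * rho * h / 1000
= 0.04192 * 2749 * 277 / 1000
= 31.9209 mGal

31.9209


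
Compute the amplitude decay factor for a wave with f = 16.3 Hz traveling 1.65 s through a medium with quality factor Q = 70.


pi*f*t/Q = pi*16.3*1.65/70 = 1.207045
A/A0 = exp(-1.207045) = 0.29908

0.29908


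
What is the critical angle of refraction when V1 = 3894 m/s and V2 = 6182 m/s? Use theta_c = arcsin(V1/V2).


V1/V2 = 3894/6182 = 0.629893
theta_c = arcsin(0.629893) = 39.0422 degrees

39.0422


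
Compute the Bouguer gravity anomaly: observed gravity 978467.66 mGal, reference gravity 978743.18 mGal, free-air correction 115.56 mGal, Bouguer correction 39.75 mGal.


BA = g_obs - g_ref + FAC - BC
= 978467.66 - 978743.18 + 115.56 - 39.75
= -199.71 mGal

-199.71


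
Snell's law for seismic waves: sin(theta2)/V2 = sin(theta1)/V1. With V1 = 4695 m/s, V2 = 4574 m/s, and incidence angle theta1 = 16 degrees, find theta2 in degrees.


sin(theta1) = sin(16 deg) = 0.275637
sin(theta2) = V2/V1 * sin(theta1) = 4574/4695 * 0.275637 = 0.268534
theta2 = arcsin(0.268534) = 15.577 degrees

15.577


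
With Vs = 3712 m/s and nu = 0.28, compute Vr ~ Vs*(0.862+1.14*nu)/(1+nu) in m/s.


Numerator factor = 0.862 + 1.14*0.28 = 1.1812
Denominator = 1 + 0.28 = 1.28
Vr = 3712 * 1.1812 / 1.28 = 3425.48 m/s

3425.48


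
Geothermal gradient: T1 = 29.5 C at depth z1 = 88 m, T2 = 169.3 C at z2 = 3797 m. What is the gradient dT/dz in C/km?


dT = 169.3 - 29.5 = 139.8 C
dz = 3797 - 88 = 3709 m
gradient = dT/dz * 1000 = 139.8/3709 * 1000 = 37.6921 C/km

37.6921


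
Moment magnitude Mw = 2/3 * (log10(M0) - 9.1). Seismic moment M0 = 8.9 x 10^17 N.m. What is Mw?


log10(M0) = log10(8.9 x 10^17) = 17.9494
Mw = 2/3 * (17.9494 - 9.1)
= 2/3 * 8.8494
= 5.9

5.9


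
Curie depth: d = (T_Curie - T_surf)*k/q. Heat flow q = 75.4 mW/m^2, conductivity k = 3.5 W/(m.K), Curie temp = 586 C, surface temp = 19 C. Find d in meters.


T_Curie - T_surf = 586 - 19 = 567 C
Convert q to W/m^2: 75.4 mW/m^2 = 0.0754 W/m^2
d = 567 * 3.5 / 0.0754 = 26319.63 m

26319.63


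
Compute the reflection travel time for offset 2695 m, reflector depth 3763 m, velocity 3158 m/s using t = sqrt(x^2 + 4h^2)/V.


x^2 + 4h^2 = 2695^2 + 4*3763^2 = 7263025 + 56640676 = 63903701
sqrt(63903701) = 7993.979
t = 7993.979 / 3158 = 2.5313 s

2.5313


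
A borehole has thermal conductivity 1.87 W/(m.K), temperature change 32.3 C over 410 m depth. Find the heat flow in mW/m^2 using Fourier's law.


q = k * dT / dz * 1000
= 1.87 * 32.3 / 410 * 1000
= 0.14732 * 1000
= 147.3195 mW/m^2

147.3195


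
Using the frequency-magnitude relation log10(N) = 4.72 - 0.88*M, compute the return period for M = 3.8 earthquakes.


log10(N) = 4.72 - 0.88*3.8 = 1.376
N = 10^1.376 = 23.768403
T = 1/N = 1/23.768403 = 0.0421 years

0.0421


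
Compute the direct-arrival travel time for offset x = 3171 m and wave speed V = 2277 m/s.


t = x / V
= 3171 / 2277
= 1.3926 s

1.3926
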